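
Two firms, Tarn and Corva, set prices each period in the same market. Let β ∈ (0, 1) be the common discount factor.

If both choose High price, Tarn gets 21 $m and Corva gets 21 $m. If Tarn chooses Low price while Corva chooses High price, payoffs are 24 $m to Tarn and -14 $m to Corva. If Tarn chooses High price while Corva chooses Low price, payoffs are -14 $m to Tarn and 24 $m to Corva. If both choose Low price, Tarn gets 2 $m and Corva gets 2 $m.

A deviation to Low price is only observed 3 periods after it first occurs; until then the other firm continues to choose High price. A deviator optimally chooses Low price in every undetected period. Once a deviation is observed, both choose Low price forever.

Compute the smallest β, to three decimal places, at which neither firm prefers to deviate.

A deviator earns 24 for 3 periods, then 2 forever; cooperating earns 21 forever. Multiplying the IC by (1−β):
21 ≥ 24(1−β^3) + 2β^3, so 22·β^3 ≥ 3 and β^3 ≥ 3/22.
β ≥ (3/22)^(1/3) ≈ 0.515.

0.515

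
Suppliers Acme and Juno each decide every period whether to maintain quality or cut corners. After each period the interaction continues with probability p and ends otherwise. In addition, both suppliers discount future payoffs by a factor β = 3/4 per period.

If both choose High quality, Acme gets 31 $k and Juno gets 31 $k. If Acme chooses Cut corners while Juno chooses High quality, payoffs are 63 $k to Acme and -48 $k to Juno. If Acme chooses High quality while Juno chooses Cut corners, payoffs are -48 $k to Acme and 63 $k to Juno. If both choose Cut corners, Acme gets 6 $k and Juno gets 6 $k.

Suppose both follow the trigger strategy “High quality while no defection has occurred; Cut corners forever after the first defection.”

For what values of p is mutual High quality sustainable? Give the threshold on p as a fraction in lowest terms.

128/171

With continuation probability p and discount β, the effective per-period discount factor is βp.
Grim-trigger IC: βp ≥ (63−31)/(63−6) = 32/57.
So p ≥ (32/57)/(3/4) = 128/171.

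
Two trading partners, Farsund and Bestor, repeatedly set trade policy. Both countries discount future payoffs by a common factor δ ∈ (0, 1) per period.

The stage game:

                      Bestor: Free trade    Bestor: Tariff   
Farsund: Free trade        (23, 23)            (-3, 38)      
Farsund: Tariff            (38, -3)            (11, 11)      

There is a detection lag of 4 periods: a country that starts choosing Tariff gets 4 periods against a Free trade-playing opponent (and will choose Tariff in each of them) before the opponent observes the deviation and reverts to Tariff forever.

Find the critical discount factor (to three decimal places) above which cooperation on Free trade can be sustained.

A deviator earns 38 for 4 periods, then 11 forever; cooperating earns 23 forever. Multiplying the IC by (1−δ):
23 ≥ 38(1−δ^4) + 11δ^4, so 27·δ^4 ≥ 15 and δ^4 ≥ 5/9.
δ ≥ (5/9)^(1/4) ≈ 0.863.

0.863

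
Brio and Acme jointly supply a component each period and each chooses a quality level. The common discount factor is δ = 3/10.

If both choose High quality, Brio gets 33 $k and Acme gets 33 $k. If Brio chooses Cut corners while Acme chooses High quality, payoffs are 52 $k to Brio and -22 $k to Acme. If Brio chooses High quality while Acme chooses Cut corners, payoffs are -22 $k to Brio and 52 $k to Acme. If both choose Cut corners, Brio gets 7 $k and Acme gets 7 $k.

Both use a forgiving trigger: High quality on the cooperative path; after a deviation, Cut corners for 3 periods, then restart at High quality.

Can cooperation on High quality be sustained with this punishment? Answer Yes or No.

No

Comparing payoff streams over the 4 periods until play realigns: cooperate → 33(1+δ+…+δ^3); deviate → 52 + 7(δ+…+δ^3).
Cooperation is sustained iff (33−7)(δ+…+δ^3) ≥ 52−33.
δ+…+δ^3 = 3/10·(1−(3/10)^3)/(1−3/10) = 0.4170, and (52−33)/(33−7) = 0.7308.
0.4170 < 0.7308, so cooperation is not sustainable.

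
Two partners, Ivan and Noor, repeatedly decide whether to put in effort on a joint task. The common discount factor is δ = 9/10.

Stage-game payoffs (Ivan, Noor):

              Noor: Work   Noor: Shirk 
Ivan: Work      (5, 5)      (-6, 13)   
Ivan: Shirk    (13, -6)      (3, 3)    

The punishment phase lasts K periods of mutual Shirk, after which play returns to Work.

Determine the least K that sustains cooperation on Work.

6

Need Σ_{k=1}^{K} δ^k ≥ (13−5)/(5−3) = 4.0000 at δ = 9/10.
At K = 5 the sum is 3.6856 < 4.0000; at K = 6 it is 4.2170 ≥ 4.0000.
So the minimum punishment length is K = 6.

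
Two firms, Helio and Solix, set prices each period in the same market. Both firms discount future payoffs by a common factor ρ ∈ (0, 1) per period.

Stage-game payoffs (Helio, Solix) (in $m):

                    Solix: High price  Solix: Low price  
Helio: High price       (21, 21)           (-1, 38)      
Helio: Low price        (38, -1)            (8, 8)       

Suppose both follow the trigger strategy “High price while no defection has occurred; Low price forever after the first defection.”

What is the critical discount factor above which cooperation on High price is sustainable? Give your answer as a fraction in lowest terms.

17/30

21/(1−ρ) ≥ 38 + 8ρ/(1−ρ)
21 ≥ 38 − 30ρ
ρ ≥ 17/30.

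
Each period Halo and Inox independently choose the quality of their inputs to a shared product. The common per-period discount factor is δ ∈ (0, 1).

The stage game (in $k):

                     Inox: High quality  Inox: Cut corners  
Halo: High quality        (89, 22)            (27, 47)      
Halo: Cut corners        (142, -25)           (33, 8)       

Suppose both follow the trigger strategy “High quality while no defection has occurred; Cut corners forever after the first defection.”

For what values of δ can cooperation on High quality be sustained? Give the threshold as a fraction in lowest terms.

Halo: cooperation gives 89 each period; deviation gives 142 once then 33 forever.
  89/(1−δ) ≥ 142 + 33δ/(1−δ) ⇒ δ ≥ 53/109.
Inox: cooperation gives 22 each period; deviation gives 47 once then 8 forever.
  δ ≥ 25/39.
Both must hold, so the binding constraint is Inox's: δ ≥ 25/39.

25/39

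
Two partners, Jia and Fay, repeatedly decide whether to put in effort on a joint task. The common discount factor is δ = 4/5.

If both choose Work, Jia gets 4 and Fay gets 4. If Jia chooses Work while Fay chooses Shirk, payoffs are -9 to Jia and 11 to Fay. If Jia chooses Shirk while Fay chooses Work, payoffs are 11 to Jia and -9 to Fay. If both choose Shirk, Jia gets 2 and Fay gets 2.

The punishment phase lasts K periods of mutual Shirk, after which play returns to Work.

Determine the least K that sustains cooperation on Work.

No profitable deviation requires (4−2)(δ+…+δ^K) ≥ 11−4, i.e. δ+…+δ^K ≥ 7/2 ≈ 3.5000.
With δ = 4/5, the partial sums are K=1: 0.8000, K=2: 1.4400, …, K=8: 3.3289, K=9: 3.4631, K=10: 3.5705.
K = 10 is the first length at which the sum reaches 3.5000.

10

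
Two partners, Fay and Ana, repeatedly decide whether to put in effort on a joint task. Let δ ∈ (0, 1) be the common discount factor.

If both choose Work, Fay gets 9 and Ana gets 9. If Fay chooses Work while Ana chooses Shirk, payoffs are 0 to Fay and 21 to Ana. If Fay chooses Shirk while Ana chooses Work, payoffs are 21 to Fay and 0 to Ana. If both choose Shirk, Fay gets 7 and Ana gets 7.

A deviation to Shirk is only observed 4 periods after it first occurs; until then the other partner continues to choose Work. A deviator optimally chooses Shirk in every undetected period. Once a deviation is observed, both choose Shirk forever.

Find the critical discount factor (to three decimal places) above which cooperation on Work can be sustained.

0.962

Deviating for the 4 undetected periods gains 21−9 = 12 per period over cooperation, then loses 9−7 = 2 per period forever once punishment starts.
Gain: 12(1 + δ + … + δ^3); loss: 2·δ^4/(1−δ).
No profitable deviation ⇔ 12(1−δ^4) ≤ 2·δ^4, i.e. δ^4 ≥ 12/(12+2) = 6/7.
Hence δ ≥ (6/7)^(1/4) ≈ 0.962.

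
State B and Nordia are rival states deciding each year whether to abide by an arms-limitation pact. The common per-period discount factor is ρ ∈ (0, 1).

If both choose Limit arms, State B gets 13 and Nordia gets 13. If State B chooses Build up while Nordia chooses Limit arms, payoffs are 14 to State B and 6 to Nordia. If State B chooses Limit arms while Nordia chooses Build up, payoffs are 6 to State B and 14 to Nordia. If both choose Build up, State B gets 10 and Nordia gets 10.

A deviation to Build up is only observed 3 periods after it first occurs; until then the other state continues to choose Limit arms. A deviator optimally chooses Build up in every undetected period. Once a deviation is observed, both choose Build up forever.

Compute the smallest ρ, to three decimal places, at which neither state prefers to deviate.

The best deviation is to choose Build up for all 3 undetected periods, earning 14 each, then 10 forever once detected.
Deviation value: 14(1−ρ^3)/(1−ρ) + 10ρ^3/(1−ρ); cooperation value: 13/(1−ρ).
IC: 13 ≥ 14(1−ρ^3) + 10ρ^3 = 14 − 4ρ^3.
So ρ^3 ≥ 1/4, giving ρ ≥ (1/4)^(1/3) ≈ 0.630.

0.630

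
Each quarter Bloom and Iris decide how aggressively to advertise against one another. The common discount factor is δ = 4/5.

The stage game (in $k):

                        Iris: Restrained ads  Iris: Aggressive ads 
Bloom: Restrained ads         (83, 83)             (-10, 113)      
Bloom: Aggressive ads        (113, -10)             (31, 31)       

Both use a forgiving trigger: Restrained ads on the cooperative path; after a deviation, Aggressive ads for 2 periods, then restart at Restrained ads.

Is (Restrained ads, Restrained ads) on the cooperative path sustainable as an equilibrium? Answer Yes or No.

A one-shot deviation gives 113 now, then 31 for 2 periods, then back to 83.
Gain from deviating: (113−83) today; loss: (83−31) in each of the next 2 periods.
No-deviation condition: (83−31)(δ+…+δ^2) ≥ 113−83, i.e. δ+…+δ^2 ≥ 15/26.
At δ = 4/5: δ+…+δ^2 = 1.4400 ≥ 0.5769.
So cooperation is sustainable.

Yes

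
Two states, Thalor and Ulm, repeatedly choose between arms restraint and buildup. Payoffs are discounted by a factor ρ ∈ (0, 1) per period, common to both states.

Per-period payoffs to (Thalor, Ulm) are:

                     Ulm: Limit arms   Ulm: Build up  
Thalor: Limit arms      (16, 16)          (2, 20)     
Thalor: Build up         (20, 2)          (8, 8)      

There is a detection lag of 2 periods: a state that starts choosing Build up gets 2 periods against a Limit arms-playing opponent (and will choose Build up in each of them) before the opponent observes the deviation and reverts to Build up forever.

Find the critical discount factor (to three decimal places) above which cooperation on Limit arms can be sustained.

Deviating for the 2 undetected periods gains 20−16 = 4 per period over cooperation, then loses 16−8 = 8 per period forever once punishment starts.
Gain: 4(1 + ρ + … + ρ^1); loss: 8·ρ^2/(1−ρ).
No profitable deviation ⇔ 4(1−ρ^2) ≤ 8·ρ^2, i.e. ρ^2 ≥ 4/(4+8) = 1/3.
Hence ρ ≥ (1/3)^(1/2) ≈ 0.577.

0.577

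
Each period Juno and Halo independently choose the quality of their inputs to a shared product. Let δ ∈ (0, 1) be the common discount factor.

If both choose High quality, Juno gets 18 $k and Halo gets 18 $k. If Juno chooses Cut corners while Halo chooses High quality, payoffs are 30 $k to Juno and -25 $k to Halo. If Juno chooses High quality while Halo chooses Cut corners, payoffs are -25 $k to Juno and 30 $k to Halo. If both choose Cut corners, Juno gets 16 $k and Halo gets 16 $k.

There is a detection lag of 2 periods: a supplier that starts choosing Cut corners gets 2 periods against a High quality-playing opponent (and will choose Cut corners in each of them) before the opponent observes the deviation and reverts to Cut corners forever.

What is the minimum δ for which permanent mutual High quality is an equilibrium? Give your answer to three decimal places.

A deviator earns 30 for 2 periods, then 16 forever; cooperating earns 18 forever. Multiplying the IC by (1−δ):
18 ≥ 30(1−δ^2) + 16δ^2, so 14·δ^2 ≥ 12 and δ^2 ≥ 6/7.
δ ≥ (6/7)^(1/2) ≈ 0.926.

0.926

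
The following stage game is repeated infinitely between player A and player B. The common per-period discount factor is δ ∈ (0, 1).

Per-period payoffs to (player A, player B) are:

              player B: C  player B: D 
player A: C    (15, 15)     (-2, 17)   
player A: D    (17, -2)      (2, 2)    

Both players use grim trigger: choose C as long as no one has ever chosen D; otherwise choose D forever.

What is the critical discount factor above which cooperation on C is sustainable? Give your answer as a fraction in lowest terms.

2/15

One-period gain from deviating is 17 − 15 = 2. The loss is 15 − 2 = 13 in every subsequent period, with present value 13·δ/(1−δ).
Deviation is unprofitable when 13·δ/(1−δ) ≥ 2, i.e. δ/(1−δ) ≥ 2/13.
Equivalently δ ≥ 2/(2+13) = 2/15.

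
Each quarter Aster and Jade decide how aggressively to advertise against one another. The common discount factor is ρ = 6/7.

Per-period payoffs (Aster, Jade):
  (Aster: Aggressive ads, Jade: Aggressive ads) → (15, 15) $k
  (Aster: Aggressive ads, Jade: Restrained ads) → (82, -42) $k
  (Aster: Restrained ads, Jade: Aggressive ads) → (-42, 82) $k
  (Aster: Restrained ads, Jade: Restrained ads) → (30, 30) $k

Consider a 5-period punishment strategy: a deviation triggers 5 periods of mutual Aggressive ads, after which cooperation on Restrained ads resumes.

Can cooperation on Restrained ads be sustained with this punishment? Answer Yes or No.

No

Comparing payoff streams over the 6 periods until play realigns: cooperate → 30(1+ρ+…+ρ^5); deviate → 82 + 15(ρ+…+ρ^5).
Cooperation is sustained iff (30−15)(ρ+…+ρ^5) ≥ 82−30.
ρ+…+ρ^5 = 6/7·(1−(6/7)^5)/(1−6/7) = 3.2240, and (82−30)/(30−15) = 3.4667.
3.2240 < 3.4667, so cooperation is not sustainable.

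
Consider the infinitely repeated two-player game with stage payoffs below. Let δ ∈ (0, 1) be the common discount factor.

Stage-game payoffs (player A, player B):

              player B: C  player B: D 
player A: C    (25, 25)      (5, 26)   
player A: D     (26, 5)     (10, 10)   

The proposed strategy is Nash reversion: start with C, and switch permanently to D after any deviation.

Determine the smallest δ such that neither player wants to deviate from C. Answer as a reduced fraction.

Under grim trigger the critical discount factor is (T−C)/(T−P) with T = 26, C = 25, P = 10.
δ* = (26−25)/(26−10) = 1/16.

1/16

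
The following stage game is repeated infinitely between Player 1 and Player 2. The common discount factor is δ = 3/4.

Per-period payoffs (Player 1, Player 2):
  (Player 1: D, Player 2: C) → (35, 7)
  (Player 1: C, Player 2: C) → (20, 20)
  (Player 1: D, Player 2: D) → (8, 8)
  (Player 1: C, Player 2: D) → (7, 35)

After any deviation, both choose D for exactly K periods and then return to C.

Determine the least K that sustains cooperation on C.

IC: δ(1−δ^K)/(1−δ) ≥ (35−20)/(20−8) = 5/4.
With δ = 3/4: need 1 − δ^K ≥ 5/4·(1−3/4)/(3/4), i.e. δ^K ≤ 0.5833.
Since (3/4)^1 = 0.7500 and (3/4)^2 = 0.5625, the smallest such K is 2.

2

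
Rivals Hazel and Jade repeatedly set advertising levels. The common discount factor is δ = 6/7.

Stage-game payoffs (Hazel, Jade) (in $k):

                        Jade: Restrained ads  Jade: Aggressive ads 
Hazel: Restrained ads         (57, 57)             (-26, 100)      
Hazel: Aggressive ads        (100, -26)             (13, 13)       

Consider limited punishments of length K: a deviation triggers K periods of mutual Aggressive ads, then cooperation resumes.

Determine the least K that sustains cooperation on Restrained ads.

IC: δ(1−δ^K)/(1−δ) ≥ (100−57)/(57−13) = 43/44.
With δ = 6/7: need 1 − δ^K ≥ 43/44·(1−6/7)/(6/7), i.e. δ^K ≤ 0.8371.
Since (6/7)^1 = 0.8571 and (6/7)^2 = 0.7347, the smallest such K is 2.

2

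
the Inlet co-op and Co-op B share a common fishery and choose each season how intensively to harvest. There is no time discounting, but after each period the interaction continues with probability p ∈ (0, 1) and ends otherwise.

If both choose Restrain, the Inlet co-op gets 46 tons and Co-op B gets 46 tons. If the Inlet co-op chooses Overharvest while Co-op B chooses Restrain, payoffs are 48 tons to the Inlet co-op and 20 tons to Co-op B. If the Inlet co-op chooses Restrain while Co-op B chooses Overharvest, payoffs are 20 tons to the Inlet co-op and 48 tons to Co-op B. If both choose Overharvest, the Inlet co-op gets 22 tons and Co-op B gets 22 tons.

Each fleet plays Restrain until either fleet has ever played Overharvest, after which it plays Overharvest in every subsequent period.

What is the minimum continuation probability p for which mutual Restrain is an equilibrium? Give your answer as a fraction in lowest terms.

With no time discounting, the continuation probability p plays the role of the discount factor.
Grim-trigger IC: 46/(1−p) ≥ 48 + 22p/(1−p) ⇒ p ≥ (48−46)/(48−22) = 1/13.

1/13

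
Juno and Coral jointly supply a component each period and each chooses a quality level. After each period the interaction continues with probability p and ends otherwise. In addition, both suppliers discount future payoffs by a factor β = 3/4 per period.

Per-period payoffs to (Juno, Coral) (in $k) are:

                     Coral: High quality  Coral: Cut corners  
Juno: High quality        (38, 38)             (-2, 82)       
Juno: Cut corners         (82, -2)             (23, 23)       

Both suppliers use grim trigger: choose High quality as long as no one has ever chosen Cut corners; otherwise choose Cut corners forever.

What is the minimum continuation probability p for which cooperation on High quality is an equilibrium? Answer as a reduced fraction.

176/177

Expected continuation weight on next period's payoff is β·p = 3/4·p, which plays the role of the discount factor.
Cooperation requires 3/4·p ≥ (82−38)/(82−23) = 44/59, hence p ≥ 176/177.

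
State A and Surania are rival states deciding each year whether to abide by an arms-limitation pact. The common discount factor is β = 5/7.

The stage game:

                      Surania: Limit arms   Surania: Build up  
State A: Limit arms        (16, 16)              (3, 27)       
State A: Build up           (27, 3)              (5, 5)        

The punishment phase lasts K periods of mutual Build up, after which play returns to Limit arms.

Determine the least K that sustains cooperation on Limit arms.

2

Need Σ_{k=1}^{K} β^k ≥ (27−16)/(16−5) = 1.0000 at β = 5/7.
At K = 1 the sum is 0.7143 < 1.0000; at K = 2 it is 1.2245 ≥ 1.0000.
So the minimum punishment length is K = 2.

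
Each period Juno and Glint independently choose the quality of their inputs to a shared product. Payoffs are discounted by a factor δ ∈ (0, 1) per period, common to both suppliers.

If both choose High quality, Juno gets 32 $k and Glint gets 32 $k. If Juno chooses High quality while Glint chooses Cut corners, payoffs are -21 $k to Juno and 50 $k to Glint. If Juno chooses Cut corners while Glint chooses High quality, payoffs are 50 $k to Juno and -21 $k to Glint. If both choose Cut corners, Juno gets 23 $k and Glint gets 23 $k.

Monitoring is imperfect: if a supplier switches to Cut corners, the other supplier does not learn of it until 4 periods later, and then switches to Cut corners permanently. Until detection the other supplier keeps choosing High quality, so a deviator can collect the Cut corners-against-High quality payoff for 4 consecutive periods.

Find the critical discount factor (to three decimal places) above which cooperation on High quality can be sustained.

Deviating for the 4 undetected periods gains 50−32 = 18 per period over cooperation, then loses 32−23 = 9 per period forever once punishment starts.
Gain: 18(1 + δ + … + δ^3); loss: 9·δ^4/(1−δ).
No profitable deviation ⇔ 18(1−δ^4) ≤ 9·δ^4, i.e. δ^4 ≥ 18/(18+9) = 2/3.
Hence δ ≥ (2/3)^(1/4) ≈ 0.904.

0.904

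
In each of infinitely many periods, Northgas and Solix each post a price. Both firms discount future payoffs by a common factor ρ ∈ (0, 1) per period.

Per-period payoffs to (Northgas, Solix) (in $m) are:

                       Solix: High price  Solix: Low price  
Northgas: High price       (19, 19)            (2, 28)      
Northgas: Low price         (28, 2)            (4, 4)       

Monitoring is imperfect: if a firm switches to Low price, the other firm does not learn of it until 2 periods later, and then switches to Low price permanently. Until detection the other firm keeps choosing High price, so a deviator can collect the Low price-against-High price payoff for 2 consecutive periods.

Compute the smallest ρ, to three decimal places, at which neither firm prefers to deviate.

A deviator earns 28 for 2 periods, then 4 forever; cooperating earns 19 forever. Multiplying the IC by (1−ρ):
19 ≥ 28(1−ρ^2) + 4ρ^2, so 24·ρ^2 ≥ 9 and ρ^2 ≥ 3/8.
ρ ≥ (3/8)^(1/2) ≈ 0.612.

0.612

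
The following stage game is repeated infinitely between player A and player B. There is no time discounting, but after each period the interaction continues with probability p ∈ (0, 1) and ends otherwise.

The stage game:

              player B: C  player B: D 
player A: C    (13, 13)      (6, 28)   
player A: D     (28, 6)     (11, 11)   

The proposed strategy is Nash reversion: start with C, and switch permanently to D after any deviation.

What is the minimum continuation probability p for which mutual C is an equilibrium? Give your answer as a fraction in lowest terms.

15/17

Expected cooperation value is 13 + p·13 + p²·13 + … = 13/(1−p); deviation gives 28 + p·11/(1−p).
13 ≥ 28(1−p) + 11p ⇒ 17p ≥ 15 ⇒ p ≥ 15/17.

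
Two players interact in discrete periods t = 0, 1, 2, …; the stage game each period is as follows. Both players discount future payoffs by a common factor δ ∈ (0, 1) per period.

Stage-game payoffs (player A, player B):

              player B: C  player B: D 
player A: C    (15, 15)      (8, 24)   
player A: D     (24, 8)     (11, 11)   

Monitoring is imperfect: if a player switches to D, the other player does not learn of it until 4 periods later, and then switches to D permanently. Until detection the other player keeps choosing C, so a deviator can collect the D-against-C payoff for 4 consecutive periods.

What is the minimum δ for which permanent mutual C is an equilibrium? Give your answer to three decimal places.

A deviator earns 24 for 4 periods, then 11 forever; cooperating earns 15 forever. Multiplying the IC by (1−δ):
15 ≥ 24(1−δ^4) + 11δ^4, so 13·δ^4 ≥ 9 and δ^4 ≥ 9/13.
δ ≥ (9/13)^(1/4) ≈ 0.912.

0.912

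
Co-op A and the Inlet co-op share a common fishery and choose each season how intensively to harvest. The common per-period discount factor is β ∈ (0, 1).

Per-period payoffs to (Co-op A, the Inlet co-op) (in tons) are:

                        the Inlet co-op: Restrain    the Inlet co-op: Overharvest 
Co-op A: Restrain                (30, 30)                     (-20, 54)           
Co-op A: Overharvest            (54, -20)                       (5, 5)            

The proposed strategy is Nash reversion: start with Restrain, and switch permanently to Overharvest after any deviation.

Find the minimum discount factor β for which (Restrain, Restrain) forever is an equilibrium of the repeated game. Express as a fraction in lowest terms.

24/49

Under grim trigger the critical discount factor is (T−C)/(T−P) with T = 54, C = 30, P = 5.
β* = (54−30)/(54−5) = 24/49.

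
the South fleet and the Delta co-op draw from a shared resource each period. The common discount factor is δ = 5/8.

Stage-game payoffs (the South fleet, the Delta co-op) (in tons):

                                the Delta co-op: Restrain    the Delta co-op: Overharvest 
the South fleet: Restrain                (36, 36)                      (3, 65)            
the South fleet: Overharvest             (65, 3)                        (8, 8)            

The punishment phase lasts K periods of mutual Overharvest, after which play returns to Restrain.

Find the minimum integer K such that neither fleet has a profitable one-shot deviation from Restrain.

3

No profitable deviation requires (36−8)(δ+…+δ^K) ≥ 65−36, i.e. δ+…+δ^K ≥ 29/28 ≈ 1.0357.
With δ = 5/8, the partial sums are K=1: 0.6250, K=2: 1.0156, K=3: 1.2598.
K = 3 is the first length at which the sum reaches 1.0357.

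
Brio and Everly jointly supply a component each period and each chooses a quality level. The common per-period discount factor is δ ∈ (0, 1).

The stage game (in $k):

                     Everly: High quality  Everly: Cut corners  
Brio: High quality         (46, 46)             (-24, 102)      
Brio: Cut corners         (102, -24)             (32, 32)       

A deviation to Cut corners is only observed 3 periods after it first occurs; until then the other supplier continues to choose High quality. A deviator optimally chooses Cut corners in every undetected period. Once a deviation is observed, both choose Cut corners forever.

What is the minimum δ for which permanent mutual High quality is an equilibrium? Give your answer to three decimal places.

A deviator earns 102 for 3 periods, then 32 forever; cooperating earns 46 forever. Multiplying the IC by (1−δ):
46 ≥ 102(1−δ^3) + 32δ^3, so 70·δ^3 ≥ 56 and δ^3 ≥ 4/5.
δ ≥ (4/5)^(1/3) ≈ 0.928.

0.928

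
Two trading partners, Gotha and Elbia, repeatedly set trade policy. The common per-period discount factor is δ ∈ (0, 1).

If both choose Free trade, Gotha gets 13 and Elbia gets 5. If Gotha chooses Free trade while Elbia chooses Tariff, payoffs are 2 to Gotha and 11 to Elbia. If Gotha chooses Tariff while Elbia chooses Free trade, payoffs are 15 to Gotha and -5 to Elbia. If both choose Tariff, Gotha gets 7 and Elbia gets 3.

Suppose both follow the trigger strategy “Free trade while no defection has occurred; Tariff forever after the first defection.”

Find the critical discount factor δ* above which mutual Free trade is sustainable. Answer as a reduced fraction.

Gotha: cooperation gives 13 each period; deviation gives 15 once then 7 forever.
  13/(1−δ) ≥ 15 + 7δ/(1−δ) ⇒ δ ≥ 2/8 = 1/4.
Elbia: cooperation gives 5 each period; deviation gives 11 once then 3 forever.
  δ ≥ 6/8 = 3/4.
Both must hold, so the binding constraint is Elbia's: δ ≥ 3/4.

3/4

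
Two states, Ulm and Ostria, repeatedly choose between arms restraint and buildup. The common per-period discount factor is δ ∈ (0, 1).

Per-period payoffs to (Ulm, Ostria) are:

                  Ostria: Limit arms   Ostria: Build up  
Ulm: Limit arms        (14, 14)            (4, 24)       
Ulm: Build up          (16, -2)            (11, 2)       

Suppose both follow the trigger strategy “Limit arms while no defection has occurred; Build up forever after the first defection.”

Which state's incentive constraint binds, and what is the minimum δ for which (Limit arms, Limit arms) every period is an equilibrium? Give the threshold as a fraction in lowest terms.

Ulm: cooperation gives 14 each period; deviation gives 16 once then 11 forever.
  14/(1−δ) ≥ 16 + 11δ/(1−δ) ⇒ δ ≥ 2/5.
Ostria: cooperation gives 14 each period; deviation gives 24 once then 2 forever.
  δ ≥ 10/22 = 5/11.
Both must hold, so the binding constraint is Ostria's: δ ≥ 5/11.

Ostria; δ ≥ 5/11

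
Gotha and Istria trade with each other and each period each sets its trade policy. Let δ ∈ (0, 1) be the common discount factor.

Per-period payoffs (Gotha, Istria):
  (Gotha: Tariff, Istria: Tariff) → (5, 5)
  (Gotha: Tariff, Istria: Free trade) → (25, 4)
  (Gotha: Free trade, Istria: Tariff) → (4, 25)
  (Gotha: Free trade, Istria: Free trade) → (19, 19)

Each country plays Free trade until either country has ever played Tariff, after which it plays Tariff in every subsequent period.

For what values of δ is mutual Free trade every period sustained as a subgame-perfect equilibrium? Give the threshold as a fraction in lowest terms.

One-period gain from deviating is 25 − 19 = 6. The loss is 19 − 5 = 14 in every subsequent period, with present value 14·δ/(1−δ).
Deviation is unprofitable when 14·δ/(1−δ) ≥ 6, i.e. δ/(1−δ) ≥ 3/7.
Equivalently δ ≥ 6/(6+14) = 3/10.

3/10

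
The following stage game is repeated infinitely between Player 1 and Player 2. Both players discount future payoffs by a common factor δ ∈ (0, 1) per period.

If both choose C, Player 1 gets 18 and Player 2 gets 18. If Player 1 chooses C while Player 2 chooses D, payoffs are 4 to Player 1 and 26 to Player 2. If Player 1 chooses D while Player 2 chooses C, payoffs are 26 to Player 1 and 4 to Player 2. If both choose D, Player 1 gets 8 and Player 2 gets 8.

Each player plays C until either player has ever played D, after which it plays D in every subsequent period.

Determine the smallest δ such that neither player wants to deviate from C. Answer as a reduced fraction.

One-period gain from deviating is 26 − 18 = 8. The loss is 18 − 8 = 10 in every subsequent period, with present value 10·δ/(1−δ).
Deviation is unprofitable when 10·δ/(1−δ) ≥ 8, i.e. δ/(1−δ) ≥ 4/5.
Equivalently δ ≥ 8/(8+10) = 4/9.

4/9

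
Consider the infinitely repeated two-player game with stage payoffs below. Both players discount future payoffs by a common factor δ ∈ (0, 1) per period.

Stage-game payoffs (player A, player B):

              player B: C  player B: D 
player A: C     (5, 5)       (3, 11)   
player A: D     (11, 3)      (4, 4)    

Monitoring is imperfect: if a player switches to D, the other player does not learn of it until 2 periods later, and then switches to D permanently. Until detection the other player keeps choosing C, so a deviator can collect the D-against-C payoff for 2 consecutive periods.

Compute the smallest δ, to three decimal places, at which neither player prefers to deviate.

0.926

Deviating for the 2 undetected periods gains 11−5 = 6 per period over cooperation, then loses 5−4 = 1 per period forever once punishment starts.
Gain: 6(1 + δ + … + δ^1); loss: 1·δ^2/(1−δ).
No profitable deviation ⇔ 6(1−δ^2) ≤ 1·δ^2, i.e. δ^2 ≥ 6/(6+1) = 6/7.
Hence δ ≥ (6/7)^(1/2) ≈ 0.926.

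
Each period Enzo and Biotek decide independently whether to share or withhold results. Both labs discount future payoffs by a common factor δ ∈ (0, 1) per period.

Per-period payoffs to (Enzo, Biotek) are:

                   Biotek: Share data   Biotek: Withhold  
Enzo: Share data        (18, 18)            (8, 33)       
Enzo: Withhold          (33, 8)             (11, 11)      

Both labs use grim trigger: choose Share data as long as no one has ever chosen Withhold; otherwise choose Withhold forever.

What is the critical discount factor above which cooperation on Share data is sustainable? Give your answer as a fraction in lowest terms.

18/(1−δ) ≥ 33 + 11δ/(1−δ)
18 ≥ 33 − 22δ
δ ≥ 15/22.

15/22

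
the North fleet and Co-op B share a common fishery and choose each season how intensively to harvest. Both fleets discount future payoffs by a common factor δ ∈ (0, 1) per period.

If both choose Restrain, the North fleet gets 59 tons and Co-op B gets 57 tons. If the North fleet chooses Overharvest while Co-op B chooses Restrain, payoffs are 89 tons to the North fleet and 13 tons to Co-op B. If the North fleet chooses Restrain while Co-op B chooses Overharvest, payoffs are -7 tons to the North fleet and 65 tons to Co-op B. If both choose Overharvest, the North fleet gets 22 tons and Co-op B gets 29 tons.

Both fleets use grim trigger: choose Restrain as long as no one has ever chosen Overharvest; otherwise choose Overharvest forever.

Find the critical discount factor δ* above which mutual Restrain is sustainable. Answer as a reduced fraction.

the North fleet: cooperation gives 59 each period; deviation gives 89 once then 22 forever.
  59/(1−δ) ≥ 89 + 22δ/(1−δ) ⇒ δ ≥ 30/67.
Co-op B: cooperation gives 57 each period; deviation gives 65 once then 29 forever.
  δ ≥ 8/36 = 2/9.
Both must hold, so the binding constraint is the North fleet's: δ ≥ 30/67.

30/67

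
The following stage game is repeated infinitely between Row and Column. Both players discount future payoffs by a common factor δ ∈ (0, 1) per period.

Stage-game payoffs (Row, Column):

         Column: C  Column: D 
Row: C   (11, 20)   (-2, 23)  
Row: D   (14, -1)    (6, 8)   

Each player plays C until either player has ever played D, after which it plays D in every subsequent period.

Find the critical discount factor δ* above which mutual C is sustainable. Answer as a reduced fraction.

3/8

For Row: deviation gain 14−11 = 3, per-period punishment loss 11−6 = 5. IC gives δ ≥ 3/8.
For Column: gain 3, loss 12 per period, so δ ≥ 3/15 = 1/5.
The tighter constraint is Row's, so cooperation needs δ ≥ 3/8.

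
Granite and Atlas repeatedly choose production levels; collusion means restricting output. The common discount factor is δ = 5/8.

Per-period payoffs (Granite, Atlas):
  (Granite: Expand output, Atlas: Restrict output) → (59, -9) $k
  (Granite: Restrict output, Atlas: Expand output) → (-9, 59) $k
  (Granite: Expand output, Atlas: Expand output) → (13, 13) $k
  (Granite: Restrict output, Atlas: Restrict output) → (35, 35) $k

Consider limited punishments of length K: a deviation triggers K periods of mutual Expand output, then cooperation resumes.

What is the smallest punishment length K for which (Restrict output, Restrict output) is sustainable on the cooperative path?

3

IC: δ(1−δ^K)/(1−δ) ≥ (59−35)/(35−13) = 12/11.
With δ = 5/8: need 1 − δ^K ≥ 12/11·(1−5/8)/(5/8), i.e. δ^K ≤ 0.3455.
Since (5/8)^2 = 0.3906 and (5/8)^3 = 0.2441, the smallest such K is 3.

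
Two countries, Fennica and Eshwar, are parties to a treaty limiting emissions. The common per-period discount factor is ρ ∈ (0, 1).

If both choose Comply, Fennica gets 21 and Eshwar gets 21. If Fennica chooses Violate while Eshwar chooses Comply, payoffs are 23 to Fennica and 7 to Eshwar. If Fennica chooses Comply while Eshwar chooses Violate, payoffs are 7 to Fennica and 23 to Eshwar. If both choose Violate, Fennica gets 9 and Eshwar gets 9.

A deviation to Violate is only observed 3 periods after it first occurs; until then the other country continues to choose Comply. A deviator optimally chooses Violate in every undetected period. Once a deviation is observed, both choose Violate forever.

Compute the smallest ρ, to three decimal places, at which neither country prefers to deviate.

0.523

A deviator earns 23 for 3 periods, then 9 forever; cooperating earns 21 forever. Multiplying the IC by (1−ρ):
21 ≥ 23(1−ρ^3) + 9ρ^3, so 14·ρ^3 ≥ 2 and ρ^3 ≥ 1/7.
ρ ≥ (1/7)^(1/3) ≈ 0.523.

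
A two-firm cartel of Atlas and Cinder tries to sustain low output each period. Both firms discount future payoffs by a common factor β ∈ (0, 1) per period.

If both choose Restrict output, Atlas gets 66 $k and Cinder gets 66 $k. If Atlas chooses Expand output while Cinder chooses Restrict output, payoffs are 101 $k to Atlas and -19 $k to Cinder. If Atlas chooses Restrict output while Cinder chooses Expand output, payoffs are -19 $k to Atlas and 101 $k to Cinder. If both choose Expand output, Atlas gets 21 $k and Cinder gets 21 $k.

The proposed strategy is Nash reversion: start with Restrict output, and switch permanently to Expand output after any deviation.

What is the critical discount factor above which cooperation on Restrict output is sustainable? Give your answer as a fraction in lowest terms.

Cooperation forever yields 66 each period: 66/(1−β).
Deviating yields 101 once, then 21 forever: 101 + 21β/(1−β).
No profitable deviation requires 66/(1−β) ≥ 101 + 21β/(1−β).
Multiplying by (1−β): 66 ≥ 101(1−β) + 21β = 101 − 80β.
So 80β ≥ 35, i.e. β ≥ 35/80 = 7/16.

7/16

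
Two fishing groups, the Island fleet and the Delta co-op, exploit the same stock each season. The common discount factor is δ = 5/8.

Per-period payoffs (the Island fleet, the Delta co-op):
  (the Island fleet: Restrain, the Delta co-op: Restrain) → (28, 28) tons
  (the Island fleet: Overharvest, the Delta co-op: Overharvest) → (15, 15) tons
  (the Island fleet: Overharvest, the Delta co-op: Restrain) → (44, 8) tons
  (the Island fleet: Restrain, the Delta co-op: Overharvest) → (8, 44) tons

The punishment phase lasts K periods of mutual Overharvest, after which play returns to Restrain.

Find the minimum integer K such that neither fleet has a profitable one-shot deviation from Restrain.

Need Σ_{k=1}^{K} δ^k ≥ (44−28)/(28−15) = 1.2308 at δ = 5/8.
At K = 2 the sum is 1.0156 < 1.2308; at K = 3 it is 1.2598 ≥ 1.2308.
So the minimum punishment length is K = 3.

3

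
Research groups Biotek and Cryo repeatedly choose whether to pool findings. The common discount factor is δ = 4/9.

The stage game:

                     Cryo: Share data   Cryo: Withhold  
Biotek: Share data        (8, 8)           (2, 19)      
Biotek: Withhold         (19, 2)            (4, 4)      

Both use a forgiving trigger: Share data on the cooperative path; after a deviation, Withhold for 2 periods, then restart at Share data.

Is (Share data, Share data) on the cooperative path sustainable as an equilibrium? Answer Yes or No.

A one-shot deviation gives 19 now, then 4 for 2 periods, then back to 8.
Gain from deviating: (19−8) today; loss: (8−4) in each of the next 2 periods.
No-deviation condition: (8−4)(δ+…+δ^2) ≥ 19−8, i.e. δ+…+δ^2 ≥ 11/4.
At δ = 4/9: δ+…+δ^2 = 0.6420 < 2.7500.
So cooperation is not sustainable.

No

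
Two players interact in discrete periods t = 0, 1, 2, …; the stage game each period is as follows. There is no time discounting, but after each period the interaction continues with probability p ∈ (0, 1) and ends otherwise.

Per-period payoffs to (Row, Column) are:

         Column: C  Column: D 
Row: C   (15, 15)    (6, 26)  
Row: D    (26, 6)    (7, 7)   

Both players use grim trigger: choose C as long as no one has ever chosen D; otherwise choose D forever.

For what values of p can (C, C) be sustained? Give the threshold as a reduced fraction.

With no time discounting, the continuation probability p plays the role of the discount factor.
Grim-trigger IC: 15/(1−p) ≥ 26 + 7p/(1−p) ⇒ p ≥ (26−15)/(26−7) = 11/19.

11/19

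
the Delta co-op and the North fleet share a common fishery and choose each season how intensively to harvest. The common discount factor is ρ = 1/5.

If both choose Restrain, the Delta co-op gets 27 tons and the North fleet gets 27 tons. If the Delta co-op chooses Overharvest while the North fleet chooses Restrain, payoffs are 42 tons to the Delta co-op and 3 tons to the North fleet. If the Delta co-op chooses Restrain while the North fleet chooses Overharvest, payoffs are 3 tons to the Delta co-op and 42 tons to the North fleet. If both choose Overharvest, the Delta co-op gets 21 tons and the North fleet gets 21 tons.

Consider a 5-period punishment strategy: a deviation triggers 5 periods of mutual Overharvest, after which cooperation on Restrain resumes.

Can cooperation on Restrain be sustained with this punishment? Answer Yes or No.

No

IC: ρ+…+ρ^5 ≥ (42−27)/(27−21) = 5/2.
At ρ = 1/5: partial sum = 0.2499 < 2.5000. Cooperation not sustainable.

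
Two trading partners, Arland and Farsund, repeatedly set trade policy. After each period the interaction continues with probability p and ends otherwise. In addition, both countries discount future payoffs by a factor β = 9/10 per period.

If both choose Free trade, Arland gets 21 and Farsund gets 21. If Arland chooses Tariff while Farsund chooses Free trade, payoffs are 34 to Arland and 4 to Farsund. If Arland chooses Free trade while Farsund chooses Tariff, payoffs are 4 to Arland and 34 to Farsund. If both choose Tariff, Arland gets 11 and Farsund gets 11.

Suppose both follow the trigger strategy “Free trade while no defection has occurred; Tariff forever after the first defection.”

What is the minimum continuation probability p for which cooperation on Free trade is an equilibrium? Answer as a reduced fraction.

Expected continuation weight on next period's payoff is β·p = 9/10·p, which plays the role of the discount factor.
Cooperation requires 9/10·p ≥ (34−21)/(34−11) = 13/23, hence p ≥ 130/207.

130/207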